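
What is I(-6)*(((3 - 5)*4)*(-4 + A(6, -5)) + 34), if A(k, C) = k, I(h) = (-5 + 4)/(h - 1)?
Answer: 18/7 ≈ 2.5714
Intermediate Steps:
I(h) = -1/(-1 + h)
I(-6)*(((3 - 5)*4)*(-4 + A(6, -5)) + 34) = (-1/(-1 - 6))*(((3 - 5)*4)*(-4 + 6) + 34) = (-1/(-7))*(-2*4*2 + 34) = (-1*(-⅐))*(-8*2 + 34) = (-16 + 34)/7 = (⅐)*18 = 18/7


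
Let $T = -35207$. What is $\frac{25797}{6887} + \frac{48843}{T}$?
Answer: $\frac{571853238}{242470609} \approx 2.3584$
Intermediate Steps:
$\frac{25797}{6887} + \frac{48843}{T} = \frac{25797}{6887} + \frac{48843}{-35207} = 25797 \cdot \frac{1}{6887} + 48843 \left(- \frac{1}{35207}\right) = \frac{25797}{6887} - \frac{48843}{35207} = \frac{571853238}{242470609}$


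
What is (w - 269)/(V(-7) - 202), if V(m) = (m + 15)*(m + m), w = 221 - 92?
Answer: 70/157 ≈ 0.44586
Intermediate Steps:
w = 129
V(m) = 2*m*(15 + m) (V(m) = (15 + m)*(2*m) = 2*m*(15 + m))
(w - 269)/(V(-7) - 202) = (129 - 269)/(2*(-7)*(15 - 7) - 202) = -140/(2*(-7)*8 - 202) = -140/(-112 - 202) = -140/(-314) = -140*(-1/314) = 70/157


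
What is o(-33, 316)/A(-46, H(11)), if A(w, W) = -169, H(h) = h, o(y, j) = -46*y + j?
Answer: -1834/169 ≈ -10.852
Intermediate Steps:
o(y, j) = j - 46*y
o(-33, 316)/A(-46, H(11)) = (316 - 46*(-33))/(-169) = (316 + 1518)*(-1/169) = 1834*(-1/169) = -1834/169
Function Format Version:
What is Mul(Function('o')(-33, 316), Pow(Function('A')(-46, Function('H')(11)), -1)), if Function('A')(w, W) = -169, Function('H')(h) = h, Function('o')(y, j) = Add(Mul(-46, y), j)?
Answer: Rational(-1834, 169) ≈ -10.852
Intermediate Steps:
Function('o')(y, j) = Add(j, Mul(-46, y))
Mul(Function('o')(-33, 316), Pow(Function('A')(-46, Function('H')(11)), -1)) = Mul(Add(316, Mul(-46, -33)), Pow(-169, -1)) = Mul(Add(316, 1518), Rational(-1, 169)) = Mul(1834, Rational(-1, 169)) = Rational(-1834, 169)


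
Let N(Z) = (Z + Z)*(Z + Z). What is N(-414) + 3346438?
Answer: 4032022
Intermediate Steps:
N(Z) = 4*Z**2 (N(Z) = (2*Z)*(2*Z) = 4*Z**2)
N(-414) + 3346438 = 4*(-414)**2 + 3346438 = 4*171396 + 3346438 = 685584 + 3346438 = 4032022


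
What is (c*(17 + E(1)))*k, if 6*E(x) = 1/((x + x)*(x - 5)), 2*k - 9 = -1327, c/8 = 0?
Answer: 0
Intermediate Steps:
c = 0 (c = 8*0 = 0)
k = -659 (k = 9/2 + (1/2)*(-1327) = 9/2 - 1327/2 = -659)
E(x) = 1/(12*x*(-5 + x)) (E(x) = 1/(6*(((x + x)*(x - 5)))) = 1/(6*(((2*x)*(-5 + x)))) = 1/(6*((2*x*(-5 + x)))) = (1/(2*x*(-5 + x)))/6 = 1/(12*x*(-5 + x)))
(c*(17 + E(1)))*k = (0*(17 + (1/12)/(1*(-5 + 1))))*(-659) = (0*(17 + (1/12)*1/(-4)))*(-659) = (0*(17 + (1/12)*1*(-1/4)))*(-659) = (0*(17 - 1/48))*(-659) = (0*(815/48))*(-659) = 0*(-659) = 0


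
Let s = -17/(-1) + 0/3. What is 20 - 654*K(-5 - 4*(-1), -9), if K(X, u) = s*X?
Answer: 11138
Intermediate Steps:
s = 17 (s = -17*(-1) + 0*(⅓) = 17 + 0 = 17)
K(X, u) = 17*X
20 - 654*K(-5 - 4*(-1), -9) = 20 - 11118*(-5 - 4*(-1)) = 20 - 11118*(-5 + 4) = 20 - 11118*(-1) = 20 - 654*(-17) = 20 + 11118 = 11138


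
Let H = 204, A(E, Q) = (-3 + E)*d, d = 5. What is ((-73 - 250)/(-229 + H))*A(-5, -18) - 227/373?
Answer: -964967/1865 ≈ -517.41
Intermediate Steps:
A(E, Q) = -15 + 5*E (A(E, Q) = (-3 + E)*5 = -15 + 5*E)
((-73 - 250)/(-229 + H))*A(-5, -18) - 227/373 = ((-73 - 250)/(-229 + 204))*(-15 + 5*(-5)) - 227/373 = (-323/(-25))*(-15 - 25) - 227*1/373 = -323*(-1/25)*(-40) - 227/373 = (323/25)*(-40) - 227/373 = -2584/5 - 227/373 = -964967/1865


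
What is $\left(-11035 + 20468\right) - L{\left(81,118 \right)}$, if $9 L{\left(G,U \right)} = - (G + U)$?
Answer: $\frac{85096}{9} \approx 9455.1$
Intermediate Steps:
$L{\left(G,U \right)} = - \frac{G}{9} - \frac{U}{9}$ ($L{\left(G,U \right)} = \frac{\left(-1\right) \left(G + U\right)}{9} = \frac{- G - U}{9} = - \frac{G}{9} - \frac{U}{9}$)
$\left(-11035 + 20468\right) - L{\left(81,118 \right)} = \left(-11035 + 20468\right) - \left(\left(- \frac{1}{9}\right) 81 - \frac{118}{9}\right) = 9433 - \left(-9 - \frac{118}{9}\right) = 9433 - - \frac{199}{9} = 9433 + \frac{199}{9} = \frac{85096}{9}$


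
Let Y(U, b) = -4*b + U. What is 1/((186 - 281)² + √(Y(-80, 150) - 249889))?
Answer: 9025/81701194 - 3*I*√27841/81701194 ≈ 0.00011046 - 6.1268e-6*I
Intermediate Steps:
Y(U, b) = U - 4*b
1/((186 - 281)² + √(Y(-80, 150) - 249889)) = 1/((186 - 281)² + √((-80 - 4*150) - 249889)) = 1/((-95)² + √((-80 - 600) - 249889)) = 1/(9025 + √(-680 - 249889)) = 1/(9025 + √(-250569)) = 1/(9025 + 3*I*√27841)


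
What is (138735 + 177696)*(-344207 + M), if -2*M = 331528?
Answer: -161370633501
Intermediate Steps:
M = -165764 (M = -½*331528 = -165764)
(138735 + 177696)*(-344207 + M) = (138735 + 177696)*(-344207 - 165764) = 316431*(-509971) = -161370633501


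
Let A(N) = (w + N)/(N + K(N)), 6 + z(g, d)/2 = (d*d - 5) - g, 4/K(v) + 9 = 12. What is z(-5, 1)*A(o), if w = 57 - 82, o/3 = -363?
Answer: -33420/3263 ≈ -10.242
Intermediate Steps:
o = -1089 (o = 3*(-363) = -1089)
K(v) = 4/3 (K(v) = 4/(-9 + 12) = 4/3)
w = -25
z(g, d) = -22 - 2*g + 2*d**2 (z(g, d) = -12 + 2*((d*d - 5) - g) = -12 + 2*((d**2 - 5) - g) = -12 + 2*((-5 + d**2) - g) = -12 + 2*(-5 + d**2 - g) = -12 + (-10 - 2*g + 2*d**2) = -22 - 2*g + 2*d**2)
A(N) = (-25 + N)/(4/3 + N) (A(N) = (-25 + N)/(N + 4/3) = (-25 + N)/(4/3 + N))
z(-5, 1)*A(o) = (-22 - 2*(-5) + 2*1**2)*(3*(-25 - 1089)/(4 + 3*(-1089))) = (-22 + 10 + 2*1)*(3*(-1114)/(4 - 3267)) = (-22 + 10 + 2)*(3*(-1114)/(-3263)) = -30*(-1)*(-1114)/3263 = -10*3342/3263 = -33420/3263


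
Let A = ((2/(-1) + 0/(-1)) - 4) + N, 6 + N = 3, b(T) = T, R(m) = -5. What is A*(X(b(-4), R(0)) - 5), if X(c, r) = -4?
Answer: 81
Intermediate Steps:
N = -3 (N = -6 + 3 = -3)
A = -9 (A = ((2/(-1) + 0/(-1)) - 4) - 3 = ((2*(-1) + 0*(-1)) - 4) - 3 = ((-2 + 0) - 4) - 3 = (-2 - 4) - 3 = -6 - 3 = -9)
A*(X(b(-4), R(0)) - 5) = -9*(-4 - 5) = -9*(-9) = 81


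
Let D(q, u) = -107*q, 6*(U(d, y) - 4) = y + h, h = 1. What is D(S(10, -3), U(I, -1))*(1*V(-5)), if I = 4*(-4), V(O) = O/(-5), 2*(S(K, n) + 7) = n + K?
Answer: 749/2 ≈ 374.50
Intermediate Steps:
S(K, n) = -7 + K/2 + n/2 (S(K, n) = -7 + (n + K)/2 = -7 + (K + n)/2 = -7 + (K/2 + n/2) = -7 + K/2 + n/2)
V(O) = -O/5 (V(O) = O*(-1/5) = -O/5)
I = -16
U(d, y) = 25/6 + y/6 (U(d, y) = 4 + (y + 1)/6 = 4 + (1 + y)/6 = 4 + (1/6 + y/6) = 25/6 + y/6)
D(S(10, -3), U(I, -1))*(1*V(-5)) = (-107*(-7 + (1/2)*10 + (1/2)*(-3)))*(1*(-1/5*(-5))) = (-107*(-7 + 5 - 3/2))*(1*1) = -107*(-7/2)*1 = (749/2)*1 = 749/2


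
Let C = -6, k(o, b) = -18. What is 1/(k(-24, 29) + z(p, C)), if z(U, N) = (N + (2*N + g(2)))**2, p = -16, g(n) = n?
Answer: 1/238 ≈ 0.0042017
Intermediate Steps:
z(U, N) = (2 + 3*N)**2 (z(U, N) = (N + (2*N + 2))**2 = (N + (2 + 2*N))**2 = (2 + 3*N)**2)
1/(k(-24, 29) + z(p, C)) = 1/(-18 + (2 + 3*(-6))**2) = 1/(-18 + (2 - 18)**2) = 1/(-18 + (-16)**2) = 1/(-18 + 256) = 1/238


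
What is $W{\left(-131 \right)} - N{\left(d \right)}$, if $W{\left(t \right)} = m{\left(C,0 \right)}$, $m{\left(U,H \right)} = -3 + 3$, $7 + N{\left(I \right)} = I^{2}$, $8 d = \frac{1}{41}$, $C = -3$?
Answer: $\frac{753087}{107584} \approx 7.0$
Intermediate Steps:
$d = \frac{1}{328}$ ($d = \frac{1}{8 \cdot 41} = \frac{1}{8} \cdot \frac{1}{41} = \frac{1}{328} \approx 0.0030488$)
$N{\left(I \right)} = -7 + I^{2}$
$m{\left(U,H \right)} = 0$
$W{\left(t \right)} = 0$
$W{\left(-131 \right)} - N{\left(d \right)} = 0 - \left(-7 + \left(\frac{1}{328}\right)^{2}\right) = 0 - \left(-7 + \frac{1}{107584}\right) = 0 - - \frac{753087}{107584} = 0 + \frac{753087}{107584} = \frac{753087}{107584}$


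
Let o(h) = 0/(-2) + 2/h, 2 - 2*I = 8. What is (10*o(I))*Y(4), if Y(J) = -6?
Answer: 40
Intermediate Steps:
I = -3 (I = 1 - ½*8 = 1 - 4 = -3)
o(h) = 2/h (o(h) = 0*(-½) + 2/h = 0 + 2/h = 2/h)
(10*o(I))*Y(4) = (10*(2/(-3)))*(-6) = (10*(2*(-⅓)))*(-6) = (10*(-⅔))*(-6) = -20/3*(-6) = 40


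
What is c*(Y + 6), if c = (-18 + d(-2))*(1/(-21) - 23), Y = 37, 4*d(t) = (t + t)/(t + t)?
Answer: 369413/21 ≈ 17591.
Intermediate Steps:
d(t) = 1/4 (d(t) = ((t + t)/(t + t))/4 = ((2*t)/((2*t)))/4 = ((2*t)*(1/(2*t)))/4 = (1/4)*1 = 1/4)
c = 8591/21 (c = (-18 + 1/4)*(1/(-21) - 23) = -71*(-1/21 - 23)/4 = -71/4*(-484/21) = 8591/21 ≈ 409.10)
c*(Y + 6) = 8591*(37 + 6)/21 = (8591/21)*43 = 369413/21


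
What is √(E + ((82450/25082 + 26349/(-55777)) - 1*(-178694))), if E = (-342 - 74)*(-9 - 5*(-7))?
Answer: √284235202916271664806/41147021 ≈ 409.73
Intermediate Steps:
E = -10816 (E = -416*(-9 + 35) = -416*26 = -10816)
√(E + ((82450/25082 + 26349/(-55777)) - 1*(-178694))) = √(-10816 + ((82450/25082 + 26349/(-55777)) - 1*(-178694))) = √(-10816 + ((82450*(1/25082) + 26349*(-1/55777)) + 178694)) = √(-10816 + ((41225/12541 - 26349/55777) + 178694)) = √(-10816 + (1968964016/699499357 + 178694)) = √(-10816 + 124998307063774/699499357) = √(117432522018462/699499357) = √284235202916271664806/41147021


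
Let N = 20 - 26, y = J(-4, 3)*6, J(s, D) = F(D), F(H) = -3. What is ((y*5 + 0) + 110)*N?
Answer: -120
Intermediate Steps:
J(s, D) = -3
y = -18 (y = -3*6 = -18)
N = -6
((y*5 + 0) + 110)*N = ((-18*5 + 0) + 110)*(-6) = ((-90 + 0) + 110)*(-6) = (-90 + 110)*(-6) = 20*(-6) = -120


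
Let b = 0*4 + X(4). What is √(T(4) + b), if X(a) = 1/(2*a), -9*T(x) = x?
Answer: I*√46/12 ≈ 0.56519*I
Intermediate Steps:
T(x) = -x/9
X(a) = 1/(2*a)
b = ⅛ (b = 0*4 + (½)/4 = 0 + (½)*(¼) = 0 + ⅛ = ⅛ ≈ 0.12500)
√(T(4) + b) = √(-⅑*4 + ⅛) = √(-4/9 + ⅛) = √(-23/72) = I*√46/12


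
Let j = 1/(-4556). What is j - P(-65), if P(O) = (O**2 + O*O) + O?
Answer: -38202061/4556 ≈ -8385.0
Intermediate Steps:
P(O) = O + 2*O**2 (P(O) = (O**2 + O**2) + O = 2*O**2 + O = O + 2*O**2)
j = -1/4556 ≈ -0.00021949
j - P(-65) = -1/4556 - (-65)*(1 + 2*(-65)) = -1/4556 - (-65)*(1 - 130) = -1/4556 - (-65)*(-129) = -1/4556 - 1*8385 = -1/4556 - 8385 = -38202061/4556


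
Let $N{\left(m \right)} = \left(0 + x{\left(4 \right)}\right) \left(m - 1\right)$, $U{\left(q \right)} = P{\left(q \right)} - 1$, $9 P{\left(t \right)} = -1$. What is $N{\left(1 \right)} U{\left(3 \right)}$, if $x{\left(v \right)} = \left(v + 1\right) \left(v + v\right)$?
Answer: $0$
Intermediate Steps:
$x{\left(v \right)} = 2 v \left(1 + v\right)$ ($x{\left(v \right)} = \left(1 + v\right) 2 v = 2 v \left(1 + v\right)$)
$P{\left(t \right)} = - \frac{1}{9}$ ($P{\left(t \right)} = \frac{1}{9} \left(-1\right) = - \frac{1}{9}$)
$U{\left(q \right)} = - \frac{10}{9}$ ($U{\left(q \right)} = - \frac{1}{9} - 1 = - \frac{10}{9}$)
$N{\left(m \right)} = -40 + 40 m$ ($N{\left(m \right)} = \left(0 + 2 \cdot 4 \left(1 + 4\right)\right) \left(m - 1\right) = \left(0 + 2 \cdot 4 \cdot 5\right) \left(-1 + m\right) = \left(0 + 40\right) \left(-1 + m\right) = 40 \left(-1 + m\right) = -40 + 40 m$)
$N{\left(1 \right)} U{\left(3 \right)} = \left(-40 + 40 \cdot 1\right) \left(- \frac{10}{9}\right) = \left(-40 + 40\right) \left(- \frac{10}{9}\right) = 0 \left(- \frac{10}{9}\right) = 0$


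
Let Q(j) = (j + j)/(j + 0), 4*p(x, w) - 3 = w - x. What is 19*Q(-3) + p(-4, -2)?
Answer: 157/4 ≈ 39.250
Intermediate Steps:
p(x, w) = 3/4 - x/4 + w/4 (p(x, w) = 3/4 + (w - x)/4 = 3/4 + (-x/4 + w/4) = 3/4 - x/4 + w/4)
Q(j) = 2 (Q(j) = (2*j)/j = 2)
19*Q(-3) + p(-4, -2) = 19*2 + (3/4 - 1/4*(-4) + (1/4)*(-2)) = 38 + (3/4 + 1 - 1/2) = 38 + 5/4 = 157/4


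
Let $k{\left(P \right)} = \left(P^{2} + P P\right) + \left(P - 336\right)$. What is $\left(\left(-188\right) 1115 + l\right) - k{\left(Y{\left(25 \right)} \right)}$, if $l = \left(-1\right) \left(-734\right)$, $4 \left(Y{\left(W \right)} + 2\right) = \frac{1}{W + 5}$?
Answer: $- \frac{1501602781}{7200} \approx -2.0856 \cdot 10^{5}$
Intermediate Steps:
$Y{\left(W \right)} = -2 + \frac{1}{4 \left(5 + W\right)}$ ($Y{\left(W \right)} = -2 + \frac{1}{4 \left(W + 5\right)} = -2 + \frac{1}{4 \left(5 + W\right)}$)
$k{\left(P \right)} = -336 + P + 2 P^{2}$ ($k{\left(P \right)} = \left(P^{2} + P^{2}\right) + \left(-336 + P\right) = 2 P^{2} + \left(-336 + P\right) = -336 + P + 2 P^{2}$)
$l = 734$
$\left(\left(-188\right) 1115 + l\right) - k{\left(Y{\left(25 \right)} \right)} = \left(\left(-188\right) 1115 + 734\right) - \left(-336 + \frac{-39 - 200}{4 \left(5 + 25\right)} + 2 \left(\frac{-39 - 200}{4 \left(5 + 25\right)}\right)^{2}\right) = \left(-209620 + 734\right) - \left(-336 + \frac{-39 - 200}{4 \cdot 30} + 2 \left(\frac{-39 - 200}{4 \cdot 30}\right)^{2}\right) = -208886 - \left(-336 + \frac{1}{4} \cdot \frac{1}{30} \left(-239\right) + 2 \left(\frac{1}{4} \cdot \frac{1}{30} \left(-239\right)\right)^{2}\right) = -208886 - \left(-336 - \frac{239}{120} + 2 \left(- \frac{239}{120}\right)^{2}\right) = -208886 - \left(-336 - \frac{239}{120} + 2 \cdot \frac{57121}{14400}\right) = -208886 - \left(-336 - \frac{239}{120} + \frac{57121}{7200}\right) = -208886 - - \frac{2376419}{7200} = -208886 + \frac{2376419}{7200} = - \frac{1501602781}{7200}$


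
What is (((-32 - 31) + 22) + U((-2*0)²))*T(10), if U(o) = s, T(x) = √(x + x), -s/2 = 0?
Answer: -82*√5 ≈ -183.36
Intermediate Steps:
s = 0 (s = -2*0 = 0)
T(x) = √2*√x (T(x) = √(2*x) = √2*√x)
U(o) = 0
(((-32 - 31) + 22) + U((-2*0)²))*T(10) = (((-32 - 31) + 22) + 0)*(√2*√10) = ((-63 + 22) + 0)*(2*√5) = (-41 + 0)*(2*√5) = -82*√5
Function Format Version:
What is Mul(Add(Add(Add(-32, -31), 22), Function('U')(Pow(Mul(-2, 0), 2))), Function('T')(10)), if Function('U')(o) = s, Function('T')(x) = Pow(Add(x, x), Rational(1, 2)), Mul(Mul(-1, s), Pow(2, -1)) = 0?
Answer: Mul(-82, Pow(5, Rational(1, 2))) ≈ -183.36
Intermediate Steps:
s = 0 (s = Mul(-2, 0) = 0)
Function('T')(x) = Mul(Pow(2, Rational(1, 2)), Pow(x, Rational(1, 2))) (Function('T')(x) = Pow(Mul(2, x), Rational(1, 2)) = Mul(Pow(2, Rational(1, 2)), Pow(x, Rational(1, 2))))
Function('U')(o) = 0
Mul(Add(Add(Add(-32, -31), 22), Function('U')(Pow(Mul(-2, 0), 2))), Function('T')(10)) = Mul(Add(Add(Add(-32, -31), 22), 0), Mul(Pow(2, Rational(1, 2)), Pow(10, Rational(1, 2)))) = Mul(Add(Add(-63, 22), 0), Mul(2, Pow(5, Rational(1, 2)))) = Mul(Add(-41, 0), Mul(2, Pow(5, Rational(1, 2)))) = Mul(-41, Mul(2, Pow(5, Rational(1, 2)))) = Mul(-82, Pow(5, Rational(1, 2)))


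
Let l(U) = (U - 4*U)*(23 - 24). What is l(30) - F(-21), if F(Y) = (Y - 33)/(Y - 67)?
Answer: 3933/44 ≈ 89.386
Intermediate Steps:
l(U) = 3*U (l(U) = -3*U*(-1) = 3*U)
F(Y) = (-33 + Y)/(-67 + Y)
l(30) - F(-21) = 3*30 - (-33 - 21)/(-67 - 21) = 90 - (-54)/(-88) = 90 - (-1)*(-54)/88 = 90 - 1*27/44 = 90 - 27/44 = 3933/44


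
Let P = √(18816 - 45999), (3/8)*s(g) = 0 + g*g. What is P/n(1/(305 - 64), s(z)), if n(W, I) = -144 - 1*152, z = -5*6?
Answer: -I*√27183/296 ≈ -0.557*I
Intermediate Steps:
z = -30
s(g) = 8*g²/3 (s(g) = 8*(0 + g*g)/3 = 8*(0 + g²)/3 = 8*g²/3)
n(W, I) = -296 (n(W, I) = -144 - 152 = -296)
P = I*√27183 (P = √(-27183) = I*√27183 ≈ 164.87*I)
P/n(1/(305 - 64), s(z)) = (I*√27183)/(-296) = (I*√27183)*(-1/296) = -I*√27183/296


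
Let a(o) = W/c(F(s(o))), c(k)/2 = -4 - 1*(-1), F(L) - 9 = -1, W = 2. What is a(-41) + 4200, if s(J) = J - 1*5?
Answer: 12599/3 ≈ 4199.7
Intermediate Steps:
s(J) = -5 + J (s(J) = J - 5 = -5 + J)
F(L) = 8 (F(L) = 9 - 1 = 8)
c(k) = -6 (c(k) = 2*(-4 - 1*(-1)) = 2*(-4 + 1) = 2*(-3) = -6)
a(o) = -1/3 (a(o) = 2/(-6) = 2*(-1/6) = -1/3)
a(-41) + 4200 = -1/3 + 4200 = 12599/3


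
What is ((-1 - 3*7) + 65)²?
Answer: 1849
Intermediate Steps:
((-1 - 3*7) + 65)² = ((-1 - 21) + 65)² = (-22 + 65)² = 43² = 1849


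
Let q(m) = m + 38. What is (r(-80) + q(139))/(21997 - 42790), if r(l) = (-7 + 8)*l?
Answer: -97/20793 ≈ -0.0046650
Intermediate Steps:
q(m) = 38 + m
r(l) = l (r(l) = 1*l = l)
(r(-80) + q(139))/(21997 - 42790) = (-80 + (38 + 139))/(21997 - 42790) = (-80 + 177)/(-20793) = 97*(-1/20793) = -97/20793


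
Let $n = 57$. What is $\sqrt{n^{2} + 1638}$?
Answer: $3 \sqrt{543} \approx 69.907$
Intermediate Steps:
$\sqrt{n^{2} + 1638} = \sqrt{57^{2} + 1638} = \sqrt{3249 + 1638} = \sqrt{4887} = 3 \sqrt{543}$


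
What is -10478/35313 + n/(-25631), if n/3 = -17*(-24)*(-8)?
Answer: 77223278/905107503 ≈ 0.085319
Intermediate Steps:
n = -9792 (n = 3*(-17*(-24)*(-8)) = 3*(408*(-8)) = 3*(-3264) = -9792)
-10478/35313 + n/(-25631) = -10478/35313 - 9792/(-25631) = -10478*1/35313 - 9792*(-1/25631) = -10478/35313 + 9792/25631 = 77223278/905107503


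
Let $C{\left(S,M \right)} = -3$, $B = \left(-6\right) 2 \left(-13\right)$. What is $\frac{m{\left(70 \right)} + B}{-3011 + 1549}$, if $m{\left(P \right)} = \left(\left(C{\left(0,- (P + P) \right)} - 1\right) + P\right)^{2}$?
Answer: $- \frac{2256}{731} \approx -3.0862$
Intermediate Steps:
$B = 156$ ($B = \left(-12\right) \left(-13\right) = 156$)
$m{\left(P \right)} = \left(-4 + P\right)^{2}$ ($m{\left(P \right)} = \left(\left(-3 - 1\right) + P\right)^{2} = \left(-4 + P\right)^{2}$)
$\frac{m{\left(70 \right)} + B}{-3011 + 1549} = \frac{\left(-4 + 70\right)^{2} + 156}{-3011 + 1549} = \frac{66^{2} + 156}{-1462} = \left(4356 + 156\right) \left(- \frac{1}{1462}\right) = 4512 \left(- \frac{1}{1462}\right) = - \frac{2256}{731}$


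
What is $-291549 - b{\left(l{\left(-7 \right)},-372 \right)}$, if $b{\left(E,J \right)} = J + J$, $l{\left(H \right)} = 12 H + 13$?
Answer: $-290805$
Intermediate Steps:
$l{\left(H \right)} = 13 + 12 H$
$b{\left(E,J \right)} = 2 J$
$-291549 - b{\left(l{\left(-7 \right)},-372 \right)} = -291549 - 2 \left(-372\right) = -291549 - -744 = -291549 + 744 = -290805$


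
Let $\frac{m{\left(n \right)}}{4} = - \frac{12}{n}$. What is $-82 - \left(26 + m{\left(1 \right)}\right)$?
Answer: $-60$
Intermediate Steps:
$m{\left(n \right)} = - \frac{48}{n}$ ($m{\left(n \right)} = 4 \left(- \frac{12}{n}\right) = - \frac{48}{n}$)
$-82 - \left(26 + m{\left(1 \right)}\right) = -82 - \left(26 - \frac{48}{1}\right) = -82 - \left(26 - 48\right) = -82 - -22 = -82 + 22 = -60$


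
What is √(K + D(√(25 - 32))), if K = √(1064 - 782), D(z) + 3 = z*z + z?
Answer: √(-10 + √282 + I*√7) ≈ 2.6536 + 0.49853*I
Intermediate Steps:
D(z) = -3 + z + z² (D(z) = -3 + (z*z + z) = -3 + (z² + z) = -3 + (z + z²) = -3 + z + z²)
K = √282 ≈ 16.793
√(K + D(√(25 - 32))) = √(√282 + (-3 + √(25 - 32) + (√(25 - 32))²)) = √(√282 + (-3 + √(-7) + (√(-7))²)) = √(√282 + (-3 + I*√7 + (I*√7)²)) = √(√282 + (-3 + I*√7 - 7)) = √(√282 + (-10 + I*√7)) = √(-10 + √282 + I*√7)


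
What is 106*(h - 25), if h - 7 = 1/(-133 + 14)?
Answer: -227158/119 ≈ -1908.9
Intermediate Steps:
h = 832/119 (h = 7 + 1/(-133 + 14) = 7 + 1/(-119) = 7 - 1/119 = 832/119 ≈ 6.9916)
106*(h - 25) = 106*(832/119 - 25) = 106*(-2143/119) = -227158/119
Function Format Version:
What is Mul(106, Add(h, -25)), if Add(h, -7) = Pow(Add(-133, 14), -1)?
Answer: Rational(-227158, 119) ≈ -1908.9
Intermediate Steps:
h = Rational(832, 119) (h = Add(7, Pow(Add(-133, 14), -1)) = Add(7, Pow(-119, -1)) = Add(7, Rational(-1, 119)) = Rational(832, 119) ≈ 6.9916)
Mul(106, Add(h, -25)) = Mul(106, Add(Rational(832, 119), -25)) = Mul(106, Rational(-2143, 119)) = Rational(-227158, 119)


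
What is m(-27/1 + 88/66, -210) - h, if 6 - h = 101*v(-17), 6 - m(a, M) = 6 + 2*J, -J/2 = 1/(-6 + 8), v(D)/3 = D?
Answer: -5155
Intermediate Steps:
v(D) = 3*D
J = -1 (J = -2/(-6 + 8) = -2/2 = -2*½ = -1)
m(a, M) = 2 (m(a, M) = 6 - (6 + 2*(-1)) = 6 - (6 - 2) = 6 - 1*4 = 6 - 4 = 2)
h = 5157 (h = 6 - 101*3*(-17) = 6 - 101*(-51) = 6 - 1*(-5151) = 6 + 5151 = 5157)
m(-27/1 + 88/66, -210) - h = 2 - 1*5157 = 2 - 5157 = -5155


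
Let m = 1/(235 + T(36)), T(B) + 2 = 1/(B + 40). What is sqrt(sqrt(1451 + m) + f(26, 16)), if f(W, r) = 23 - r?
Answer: sqrt(2195260767 + 17709*sqrt(455047542015))/17709 ≈ 6.7151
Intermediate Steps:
T(B) = -2 + 1/(40 + B) (T(B) = -2 + 1/(B + 40) = -2 + 1/(40 + B))
m = 76/17709 (m = 1/(235 + (-79 - 2*36)/(40 + 36)) = 1/(235 + (-79 - 72)/76) = 1/(235 + (1/76)*(-151)) = 1/(235 - 151/76) = 1/(17709/76) = 76/17709 ≈ 0.0042916)
sqrt(sqrt(1451 + m) + f(26, 16)) = sqrt(sqrt(1451 + 76/17709) + (23 - 1*16)) = sqrt(sqrt(25695835/17709) + (23 - 16)) = sqrt(sqrt(455047542015)/17709 + 7) = sqrt(7 + sqrt(455047542015)/17709)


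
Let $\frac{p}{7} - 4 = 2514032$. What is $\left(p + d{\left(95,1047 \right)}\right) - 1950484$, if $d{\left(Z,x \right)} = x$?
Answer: $15648815$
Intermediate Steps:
$p = 17598252$ ($p = 28 + 7 \cdot 2514032 = 28 + 17598224 = 17598252$)
$\left(p + d{\left(95,1047 \right)}\right) - 1950484 = \left(17598252 + 1047\right) - 1950484 = 17599299 - 1950484 = 15648815$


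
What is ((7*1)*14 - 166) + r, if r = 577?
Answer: 509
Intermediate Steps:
((7*1)*14 - 166) + r = ((7*1)*14 - 166) + 577 = (7*14 - 166) + 577 = (98 - 166) + 577 = -68 + 577 = 509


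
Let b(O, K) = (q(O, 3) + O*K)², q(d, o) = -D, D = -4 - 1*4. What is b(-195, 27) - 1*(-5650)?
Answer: 27641699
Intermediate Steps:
D = -8 (D = -4 - 4 = -8)
q(d, o) = 8 (q(d, o) = -1*(-8) = 8)
b(O, K) = (8 + K*O)² (b(O, K) = (8 + O*K)² = (8 + K*O)²)
b(-195, 27) - 1*(-5650) = (8 + 27*(-195))² - 1*(-5650) = (8 - 5265)² + 5650 = (-5257)² + 5650 = 27636049 + 5650 = 27641699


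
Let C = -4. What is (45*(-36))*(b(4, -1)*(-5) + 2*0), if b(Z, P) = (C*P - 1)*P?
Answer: -24300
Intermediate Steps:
b(Z, P) = P*(-1 - 4*P) (b(Z, P) = (-4*P - 1)*P = (-1 - 4*P)*P = P*(-1 - 4*P))
(45*(-36))*(b(4, -1)*(-5) + 2*0) = (45*(-36))*(-1*(-1)*(1 + 4*(-1))*(-5) + 2*0) = -1620*(-1*(-1)*(1 - 4)*(-5) + 0) = -1620*(-1*(-1)*(-3)*(-5) + 0) = -1620*(-3*(-5) + 0) = -1620*(15 + 0) = -1620*15 = -24300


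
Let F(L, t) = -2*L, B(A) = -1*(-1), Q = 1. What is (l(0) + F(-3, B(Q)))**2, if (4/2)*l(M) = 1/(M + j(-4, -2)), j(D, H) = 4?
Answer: 2401/64 ≈ 37.516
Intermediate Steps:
l(M) = 1/(2*(4 + M)) (l(M) = 1/(2*(M + 4)) = 1/(2*(4 + M)))
B(A) = 1
(l(0) + F(-3, B(Q)))**2 = (1/(2*(4 + 0)) - 2*(-3))**2 = ((1/2)/4 + 6)**2 = ((1/2)*(1/4) + 6)**2 = (1/8 + 6)**2 = (49/8)**2 = 2401/64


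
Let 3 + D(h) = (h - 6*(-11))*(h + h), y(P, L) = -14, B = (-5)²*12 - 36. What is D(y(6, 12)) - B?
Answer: -1723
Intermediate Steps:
B = 264 (B = 25*12 - 36 = 300 - 36 = 264)
D(h) = -3 + 2*h*(66 + h) (D(h) = -3 + (h - 6*(-11))*(h + h) = -3 + (h + 66)*(2*h) = -3 + (66 + h)*(2*h) = -3 + 2*h*(66 + h))
D(y(6, 12)) - B = (-3 + 2*(-14)² + 132*(-14)) - 1*264 = (-3 + 2*196 - 1848) - 264 = (-3 + 392 - 1848) - 264 = -1459 - 264 = -1723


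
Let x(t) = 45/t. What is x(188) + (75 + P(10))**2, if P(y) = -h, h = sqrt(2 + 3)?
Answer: 1058485/188 - 150*sqrt(5) ≈ 5294.8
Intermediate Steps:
h = sqrt(5) ≈ 2.2361
P(y) = -sqrt(5)
x(188) + (75 + P(10))**2 = 45/188 + (75 - sqrt(5))**2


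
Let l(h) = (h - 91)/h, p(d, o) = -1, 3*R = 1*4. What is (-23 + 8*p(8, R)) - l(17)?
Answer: -453/17 ≈ -26.647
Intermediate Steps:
R = 4/3 (R = (1*4)/3 = (⅓)*4 = 4/3 ≈ 1.3333)
l(h) = (-91 + h)/h
(-23 + 8*p(8, R)) - l(17) = (-23 + 8*(-1)) - (-91 + 17)/17 = (-23 - 8) - (-74)/17 = -31 - 1*(-74/17) = -31 + 74/17 = -453/17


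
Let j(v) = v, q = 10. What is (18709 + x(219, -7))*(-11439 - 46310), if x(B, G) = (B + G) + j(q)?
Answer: -1093246319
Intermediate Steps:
x(B, G) = 10 + B + G (x(B, G) = (B + G) + 10 = 10 + B + G)
(18709 + x(219, -7))*(-11439 - 46310) = (18709 + (10 + 219 - 7))*(-11439 - 46310) = (18709 + 222)*(-57749) = 18931*(-57749) = -1093246319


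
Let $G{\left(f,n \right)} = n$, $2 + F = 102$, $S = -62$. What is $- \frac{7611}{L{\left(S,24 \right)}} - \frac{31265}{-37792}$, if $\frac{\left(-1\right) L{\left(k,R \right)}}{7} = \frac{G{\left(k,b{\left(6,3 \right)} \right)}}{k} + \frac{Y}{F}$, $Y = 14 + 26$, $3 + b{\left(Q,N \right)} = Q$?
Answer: $\frac{89190677915}{28835296} \approx 3093.1$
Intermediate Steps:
$b{\left(Q,N \right)} = -3 + Q$
$F = 100$ ($F = -2 + 102 = 100$)
$Y = 40$
$L{\left(k,R \right)} = - \frac{14}{5} - \frac{21}{k}$ ($L{\left(k,R \right)} = - 7 \left(\frac{-3 + 6}{k} + \frac{40}{100}\right) = - 7 \left(\frac{3}{k} + 40 \cdot \frac{1}{100}\right) = - 7 \left(\frac{3}{k} + \frac{2}{5}\right) = - 7 \left(\frac{2}{5} + \frac{3}{k}\right) = - \frac{14}{5} - \frac{21}{k}$)
$- \frac{7611}{L{\left(S,24 \right)}} - \frac{31265}{-37792} = - \frac{7611}{- \frac{14}{5} - \frac{21}{-62}} - \frac{31265}{-37792} = - \frac{7611}{- \frac{14}{5} - - \frac{21}{62}} - - \frac{31265}{37792} = - \frac{7611}{- \frac{14}{5} + \frac{21}{62}} + \frac{31265}{37792} = - \frac{7611}{- \frac{763}{310}} + \frac{31265}{37792} = \left(-7611\right) \left(- \frac{310}{763}\right) + \frac{31265}{37792} = \frac{2359410}{763} + \frac{31265}{37792} = \frac{89190677915}{28835296}$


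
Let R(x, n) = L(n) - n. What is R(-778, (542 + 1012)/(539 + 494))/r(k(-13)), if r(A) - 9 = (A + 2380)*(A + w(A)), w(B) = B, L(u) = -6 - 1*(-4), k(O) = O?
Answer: 3620/63563589 ≈ 5.6951e-5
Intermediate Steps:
L(u) = -2 (L(u) = -6 + 4 = -2)
r(A) = 9 + 2*A*(2380 + A) (r(A) = 9 + (A + 2380)*(A + A) = 9 + (2380 + A)*(2*A) = 9 + 2*A*(2380 + A))
R(x, n) = -2 - n
R(-778, (542 + 1012)/(539 + 494))/r(k(-13)) = (-2 - (542 + 1012)/(539 + 494))/(9 + 2*(-13)² + 4760*(-13)) = (-2 - 1554/1033)/(9 + 2*169 - 61880) = (-2 - 1554/1033)/(9 + 338 - 61880) = (-2 - 1*1554/1033)/(-61533) = (-2 - 1554/1033)*(-1/61533) = -3620/1033*(-1/61533) = 3620/63563589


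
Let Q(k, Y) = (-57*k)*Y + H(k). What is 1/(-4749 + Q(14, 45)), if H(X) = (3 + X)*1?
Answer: -1/40642 ≈ -2.4605e-5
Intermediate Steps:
H(X) = 3 + X
Q(k, Y) = 3 + k - 57*Y*k (Q(k, Y) = (-57*k)*Y + (3 + k) = -57*Y*k + (3 + k) = 3 + k - 57*Y*k)
1/(-4749 + Q(14, 45)) = 1/(-4749 + (3 + 14 - 57*45*14)) = 1/(-4749 + (3 + 14 - 35910)) = 1/(-4749 - 35893) = 1/(-40642) = -1/40642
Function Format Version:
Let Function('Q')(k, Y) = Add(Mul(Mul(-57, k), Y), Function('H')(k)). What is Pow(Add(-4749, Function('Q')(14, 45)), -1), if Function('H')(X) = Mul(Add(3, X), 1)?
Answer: Rational(-1, 40642) ≈ -2.4605e-5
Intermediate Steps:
Function('H')(X) = Add(3, X)
Function('Q')(k, Y) = Add(3, k, Mul(-57, Y, k)) (Function('Q')(k, Y) = Add(Mul(Mul(-57, k), Y), Add(3, k)) = Add(Mul(-57, Y, k), Add(3, k)) = Add(3, k, Mul(-57, Y, k)))
Pow(Add(-4749, Function('Q')(14, 45)), -1) = Pow(Add(-4749, Add(3, 14, Mul(-57, 45, 14))), -1) = Pow(Add(-4749, Add(3, 14, -35910)), -1) = Pow(Add(-4749, -35893), -1) = Pow(-40642, -1) = Rational(-1, 40642)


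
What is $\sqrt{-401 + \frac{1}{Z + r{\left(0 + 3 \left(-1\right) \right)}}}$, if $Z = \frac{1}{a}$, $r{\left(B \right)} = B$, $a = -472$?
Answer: $\frac{i \sqrt{805832313}}{1417} \approx 20.033 i$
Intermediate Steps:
$Z = - \frac{1}{472}$ ($Z = \frac{1}{-472} = - \frac{1}{472} \approx -0.0021186$)
$\sqrt{-401 + \frac{1}{Z + r{\left(0 + 3 \left(-1\right) \right)}}} = \sqrt{-401 + \frac{1}{- \frac{1}{472} + \left(0 + 3 \left(-1\right)\right)}} = \sqrt{-401 + \frac{1}{- \frac{1}{472} + \left(0 - 3\right)}} = \sqrt{-401 + \frac{1}{- \frac{1}{472} - 3}} = \sqrt{-401 + \frac{1}{- \frac{1417}{472}}} = \sqrt{-401 - \frac{472}{1417}} = \sqrt{- \frac{568689}{1417}} = \frac{i \sqrt{805832313}}{1417}$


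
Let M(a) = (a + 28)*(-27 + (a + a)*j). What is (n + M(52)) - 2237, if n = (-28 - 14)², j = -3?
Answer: -27593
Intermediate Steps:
n = 1764 (n = (-42)² = 1764)
M(a) = (-27 - 6*a)*(28 + a) (M(a) = (a + 28)*(-27 + (a + a)*(-3)) = (28 + a)*(-27 + (2*a)*(-3)) = (28 + a)*(-27 - 6*a) = (-27 - 6*a)*(28 + a))
(n + M(52)) - 2237 = (1764 + (-756 - 195*52 - 6*52²)) - 2237 = (1764 + (-756 - 10140 - 6*2704)) - 2237 = (1764 + (-756 - 10140 - 16224)) - 2237 = (1764 - 27120) - 2237 = -25356 - 2237 = -27593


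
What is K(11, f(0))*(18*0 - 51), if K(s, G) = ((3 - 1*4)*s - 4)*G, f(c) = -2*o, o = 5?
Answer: -7650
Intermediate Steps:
f(c) = -10 (f(c) = -2*5 = -10)
K(s, G) = G*(-4 - s) (K(s, G) = ((3 - 4)*s - 4)*G = (-s - 4)*G = (-4 - s)*G = G*(-4 - s))
K(11, f(0))*(18*0 - 51) = (-1*(-10)*(4 + 11))*(18*0 - 51) = (-1*(-10)*15)*(0 - 51) = 150*(-51) = -7650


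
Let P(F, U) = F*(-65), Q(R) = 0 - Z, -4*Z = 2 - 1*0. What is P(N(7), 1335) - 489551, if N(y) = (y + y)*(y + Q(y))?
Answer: -496376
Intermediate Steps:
Z = -½ (Z = -(2 - 1*0)/4 = -(2 + 0)/4 = -¼*2 = -½ ≈ -0.50000)
Q(R) = ½ (Q(R) = 0 - 1*(-½) = 0 + ½ = ½)
N(y) = 2*y*(½ + y) (N(y) = (y + y)*(y + ½) = (2*y)*(½ + y) = 2*y*(½ + y))
P(F, U) = -65*F
P(N(7), 1335) - 489551 = -455*(1 + 2*7) - 489551 = -455*(1 + 14) - 489551 = -455*15 - 489551 = -65*105 - 489551 = -6825 - 489551 = -496376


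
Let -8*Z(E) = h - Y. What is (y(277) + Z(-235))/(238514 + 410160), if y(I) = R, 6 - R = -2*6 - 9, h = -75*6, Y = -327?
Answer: 339/5189392 ≈ 6.5326e-5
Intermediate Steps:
h = -450
R = 27 (R = 6 - (-2*6 - 9) = 6 - (-12 - 9) = 6 - 1*(-21) = 6 + 21 = 27)
Z(E) = 123/8 (Z(E) = -(-450 - 1*(-327))/8 = -(-450 + 327)/8 = -⅛*(-123) = 123/8)
y(I) = 27
(y(277) + Z(-235))/(238514 + 410160) = (27 + 123/8)/(238514 + 410160) = (339/8)/648674 = (339/8)*(1/648674) = 339/5189392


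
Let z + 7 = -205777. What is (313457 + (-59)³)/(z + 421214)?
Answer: 18013/35905 ≈ 0.50169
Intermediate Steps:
z = -205784 (z = -7 - 205777 = -205784)
(313457 + (-59)³)/(z + 421214) = (313457 + (-59)³)/(-205784 + 421214) = (313457 - 205379)/215430 = 108078*(1/215430) = 18013/35905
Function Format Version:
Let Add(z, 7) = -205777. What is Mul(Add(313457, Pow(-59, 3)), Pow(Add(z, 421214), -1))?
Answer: Rational(18013, 35905) ≈ 0.50169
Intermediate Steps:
z = -205784 (z = Add(-7, -205777) = -205784)
Mul(Add(313457, Pow(-59, 3)), Pow(Add(z, 421214), -1)) = Mul(Add(313457, Pow(-59, 3)), Pow(Add(-205784, 421214), -1)) = Mul(Add(313457, -205379), Pow(215430, -1)) = Mul(108078, Rational(1, 215430)) = Rational(18013, 35905)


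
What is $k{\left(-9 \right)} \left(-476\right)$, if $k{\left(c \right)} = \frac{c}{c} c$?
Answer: $4284$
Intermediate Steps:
$k{\left(c \right)} = c$ ($k{\left(c \right)} = 1 c = c$)
$k{\left(-9 \right)} \left(-476\right) = \left(-9\right) \left(-476\right) = 4284$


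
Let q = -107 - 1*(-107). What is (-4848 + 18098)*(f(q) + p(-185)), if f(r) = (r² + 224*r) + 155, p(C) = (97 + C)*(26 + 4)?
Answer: -32926250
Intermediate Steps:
p(C) = 2910 + 30*C (p(C) = (97 + C)*30 = 2910 + 30*C)
q = 0 (q = -107 + 107 = 0)
f(r) = 155 + r² + 224*r
(-4848 + 18098)*(f(q) + p(-185)) = (-4848 + 18098)*((155 + 0² + 224*0) + (2910 + 30*(-185))) = 13250*((155 + 0 + 0) + (2910 - 5550)) = 13250*(155 - 2640) = 13250*(-2485) = -32926250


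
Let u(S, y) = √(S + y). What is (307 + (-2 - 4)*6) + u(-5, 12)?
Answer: 271 + √7 ≈ 273.65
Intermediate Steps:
(307 + (-2 - 4)*6) + u(-5, 12) = (307 + (-2 - 4)*6) + √(-5 + 12) = (307 - 6*6) + √7 = (307 - 36) + √7 = 271 + √7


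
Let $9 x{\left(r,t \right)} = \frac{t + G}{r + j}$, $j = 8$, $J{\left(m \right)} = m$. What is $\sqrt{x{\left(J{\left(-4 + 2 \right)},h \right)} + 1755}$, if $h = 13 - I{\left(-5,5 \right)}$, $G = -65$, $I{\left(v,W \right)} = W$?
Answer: $\frac{\sqrt{63142}}{6} \approx 41.88$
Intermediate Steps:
$h = 8$ ($h = 13 - 5 = 8$)
$x{\left(r,t \right)} = \frac{-65 + t}{9 \left(8 + r\right)}$ ($x{\left(r,t \right)} = \frac{\left(t - 65\right) \frac{1}{r + 8}}{9} = \frac{\left(-65 + t\right) \frac{1}{8 + r}}{9} = \frac{\frac{1}{8 + r} \left(-65 + t\right)}{9} = \frac{-65 + t}{9 \left(8 + r\right)}$)
$\sqrt{x{\left(J{\left(-4 + 2 \right)},h \right)} + 1755} = \sqrt{\frac{-65 + 8}{9 \left(8 + \left(-4 + 2\right)\right)} + 1755} = \sqrt{\frac{1}{9} \frac{1}{8 - 2} \left(-57\right) + 1755} = \sqrt{\frac{1}{9} \cdot \frac{1}{6} \left(-57\right) + 1755} = \sqrt{- \frac{19}{18} + 1755} = \sqrt{\frac{31571}{18}} = \frac{\sqrt{63142}}{6}$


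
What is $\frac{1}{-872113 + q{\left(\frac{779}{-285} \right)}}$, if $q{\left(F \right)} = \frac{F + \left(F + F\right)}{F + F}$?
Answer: $- \frac{2}{1744223} \approx -1.1466 \cdot 10^{-6}$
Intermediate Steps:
$q{\left(F \right)} = \frac{3}{2}$ ($q{\left(F \right)} = \frac{F + 2 F}{2 F} = 3 F \frac{1}{2 F} = \frac{3}{2}$)
$\frac{1}{-872113 + q{\left(\frac{779}{-285} \right)}} = \frac{1}{-872113 + \frac{3}{2}} = \frac{1}{- \frac{1744223}{2}} = - \frac{2}{1744223}$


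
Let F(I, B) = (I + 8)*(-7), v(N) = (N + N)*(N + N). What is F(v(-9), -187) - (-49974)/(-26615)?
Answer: -61903234/26615 ≈ -2325.9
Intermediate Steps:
v(N) = 4*N² (v(N) = (2*N)*(2*N) = 4*N²)
F(I, B) = -56 - 7*I (F(I, B) = (8 + I)*(-7) = -56 - 7*I)
F(v(-9), -187) - (-49974)/(-26615) = (-56 - 28*(-9)²) - (-49974)/(-26615) = (-56 - 28*81) - (-49974)*(-1)/26615 = (-56 - 7*324) - 1*49974/26615 = (-56 - 2268) - 49974/26615 = -2324 - 49974/26615 = -61903234/26615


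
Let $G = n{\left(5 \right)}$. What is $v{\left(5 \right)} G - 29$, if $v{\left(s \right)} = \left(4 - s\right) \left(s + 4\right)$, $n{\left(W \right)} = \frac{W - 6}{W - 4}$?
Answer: $-20$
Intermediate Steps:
$n{\left(W \right)} = \frac{-6 + W}{-4 + W}$
$G = -1$ ($G = \frac{-6 + 5}{-4 + 5} = 1^{-1} \left(-1\right) = 1 \left(-1\right) = -1$)
$v{\left(s \right)} = \left(4 + s\right) \left(4 - s\right)$ ($v{\left(s \right)} = \left(4 - s\right) \left(4 + s\right) = \left(4 + s\right) \left(4 - s\right)$)
$v{\left(5 \right)} G - 29 = \left(16 - 5^{2}\right) \left(-1\right) - 29 = \left(16 - 25\right) \left(-1\right) - 29 = \left(-9\right) \left(-1\right) - 29 = 9 - 29 = -20$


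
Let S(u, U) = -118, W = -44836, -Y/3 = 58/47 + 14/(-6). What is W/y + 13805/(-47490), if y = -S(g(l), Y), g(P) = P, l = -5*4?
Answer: -213089063/560382 ≈ -380.26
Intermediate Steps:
l = -20
Y = 155/47 (Y = -3*(58/47 + 14/(-6)) = -3*(58*(1/47) + 14*(-⅙)) = -3*(58/47 - 7/3) = -3*(-155/141) = 155/47 ≈ 3.2979)
y = 118 (y = -1*(-118) = 118)
W/y + 13805/(-47490) = -44836/118 + 13805/(-47490) = -44836*1/118 + 13805*(-1/47490) = -22418/59 - 2761/9498 = -213089063/560382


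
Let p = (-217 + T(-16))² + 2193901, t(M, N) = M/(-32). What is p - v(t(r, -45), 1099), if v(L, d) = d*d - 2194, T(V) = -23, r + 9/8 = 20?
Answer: 1045894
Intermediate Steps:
r = 151/8 (r = -9/8 + 20 = 151/8 ≈ 18.875)
t(M, N) = -M/32 (t(M, N) = M*(-1/32) = -M/32)
v(L, d) = -2194 + d² (v(L, d) = d² - 2194 = -2194 + d²)
p = 2251501 (p = (-217 - 23)² + 2193901 = (-240)² + 2193901 = 57600 + 2193901 = 2251501)
p - v(t(r, -45), 1099) = 2251501 - (-2194 + 1099²) = 2251501 - (-2194 + 1207801) = 2251501 - 1*1205607 = 2251501 - 1205607 = 1045894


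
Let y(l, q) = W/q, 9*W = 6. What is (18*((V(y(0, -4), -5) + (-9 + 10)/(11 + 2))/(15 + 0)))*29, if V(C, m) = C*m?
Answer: 2059/65 ≈ 31.677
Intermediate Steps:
W = ⅔ (W = (⅑)*6 = ⅔ ≈ 0.66667)
y(l, q) = 2/(3*q)
(18*((V(y(0, -4), -5) + (-9 + 10)/(11 + 2))/(15 + 0)))*29 = (18*((((⅔)/(-4))*(-5) + (-9 + 10)/(11 + 2))/(15 + 0)))*29 = (18*((((⅔)*(-¼))*(-5) + 1/13)/15))*29 = (18*((-⅙*(-5) + 1*(1/13))*(1/15)))*29 = (18*((⅚ + 1/13)*(1/15)))*29 = (18*((71/78)*(1/15)))*29 = (18*(71/1170))*29 = (71/65)*29 = 2059/65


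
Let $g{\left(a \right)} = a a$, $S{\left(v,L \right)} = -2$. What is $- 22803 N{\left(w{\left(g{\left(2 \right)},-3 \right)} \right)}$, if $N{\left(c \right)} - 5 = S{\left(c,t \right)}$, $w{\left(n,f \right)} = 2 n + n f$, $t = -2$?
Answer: $-68409$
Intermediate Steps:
$g{\left(a \right)} = a^{2}$
$w{\left(n,f \right)} = 2 n + f n$
$N{\left(c \right)} = 3$ ($N{\left(c \right)} = 5 - 2 = 3$)
$- 22803 N{\left(w{\left(g{\left(2 \right)},-3 \right)} \right)} = \left(-22803\right) 3 = -68409$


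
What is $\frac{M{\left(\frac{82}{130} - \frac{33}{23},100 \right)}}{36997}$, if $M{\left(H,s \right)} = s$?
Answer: $\frac{100}{36997} \approx 0.0027029$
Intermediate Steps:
$\frac{M{\left(\frac{82}{130} - \frac{33}{23},100 \right)}}{36997} = \frac{100}{36997}$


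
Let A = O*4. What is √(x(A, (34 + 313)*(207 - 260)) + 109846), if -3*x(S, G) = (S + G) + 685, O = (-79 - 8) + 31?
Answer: 2*√260601/3 ≈ 340.33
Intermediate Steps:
O = -56 (O = -87 + 31 = -56)
A = -224 (A = -56*4 = -224)
x(S, G) = -685/3 - G/3 - S/3 (x(S, G) = -((S + G) + 685)/3 = -((G + S) + 685)/3 = -(685 + G + S)/3 = -685/3 - G/3 - S/3)
√(x(A, (34 + 313)*(207 - 260)) + 109846) = √((-685/3 - (34 + 313)*(207 - 260)/3 - ⅓*(-224)) + 109846) = √((-685/3 - 347*(-53)/3 + 224/3) + 109846) = √((-685/3 - ⅓*(-18391) + 224/3) + 109846) = √((-685/3 + 18391/3 + 224/3) + 109846) = √(17930/3 + 109846) = √(347468/3) = 2*√260601/3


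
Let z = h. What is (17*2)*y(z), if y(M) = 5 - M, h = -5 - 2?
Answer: 408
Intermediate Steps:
h = -7
z = -7
(17*2)*y(z) = (17*2)*(5 - 1*(-7)) = 34*(5 + 7) = 34*12 = 408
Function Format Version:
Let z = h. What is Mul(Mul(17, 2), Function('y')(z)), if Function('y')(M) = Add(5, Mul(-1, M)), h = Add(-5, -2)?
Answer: 408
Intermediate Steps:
h = -7
z = -7
Mul(Mul(17, 2), Function('y')(z)) = Mul(Mul(17, 2), Add(5, Mul(-1, -7))) = Mul(34, Add(5, 7)) = Mul(34, 12) = 408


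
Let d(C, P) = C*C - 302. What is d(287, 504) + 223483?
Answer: 305550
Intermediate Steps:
d(C, P) = -302 + C² (d(C, P) = C² - 302 = -302 + C²)
d(287, 504) + 223483 = (-302 + 287²) + 223483 = (-302 + 82369) + 223483 = 82067 + 223483 = 305550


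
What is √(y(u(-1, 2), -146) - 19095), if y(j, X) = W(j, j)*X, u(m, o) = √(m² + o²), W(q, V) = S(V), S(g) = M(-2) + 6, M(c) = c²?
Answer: I*√20555 ≈ 143.37*I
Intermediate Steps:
S(g) = 10 (S(g) = (-2)² + 6 = 4 + 6 = 10)
W(q, V) = 10
y(j, X) = 10*X
√(y(u(-1, 2), -146) - 19095) = √(10*(-146) - 19095) = √(-1460 - 19095) = √(-20555) = I*√20555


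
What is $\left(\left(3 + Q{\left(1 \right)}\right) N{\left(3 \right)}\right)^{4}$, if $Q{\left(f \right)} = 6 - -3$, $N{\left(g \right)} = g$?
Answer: $1679616$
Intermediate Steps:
$Q{\left(f \right)} = 9$ ($Q{\left(f \right)} = 6 + 3 = 9$)
$\left(\left(3 + Q{\left(1 \right)}\right) N{\left(3 \right)}\right)^{4} = \left(\left(3 + 9\right) 3\right)^{4} = \left(12 \cdot 3\right)^{4} = 36^{4} = 1679616$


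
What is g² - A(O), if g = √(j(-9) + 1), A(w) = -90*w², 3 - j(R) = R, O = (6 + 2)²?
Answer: 368653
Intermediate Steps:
O = 64 (O = 8² = 64)
j(R) = 3 - R
g = √13 (g = √((3 - 1*(-9)) + 1) = √((3 + 9) + 1) = √(12 + 1) = √13 ≈ 3.6056)
g² - A(O) = (√13)² - (-90)*64² = 13 - (-90)*4096 = 13 - 1*(-368640) = 13 + 368640 = 368653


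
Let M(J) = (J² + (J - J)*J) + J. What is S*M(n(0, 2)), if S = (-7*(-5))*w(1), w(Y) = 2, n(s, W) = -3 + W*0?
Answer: 420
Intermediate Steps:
n(s, W) = -3 (n(s, W) = -3 + 0 = -3)
M(J) = J + J² (M(J) = (J² + 0*J) + J = (J² + 0) + J = J² + J = J + J²)
S = 70 (S = -7*(-5)*2 = 35*2 = 70)
S*M(n(0, 2)) = 70*(-3*(1 - 3)) = 70*(-3*(-2)) = 70*6 = 420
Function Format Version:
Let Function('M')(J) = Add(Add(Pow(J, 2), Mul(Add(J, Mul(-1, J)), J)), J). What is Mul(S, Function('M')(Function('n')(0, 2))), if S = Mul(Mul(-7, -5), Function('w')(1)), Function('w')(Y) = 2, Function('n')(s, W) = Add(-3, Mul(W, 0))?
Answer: 420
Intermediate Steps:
Function('n')(s, W) = -3 (Function('n')(s, W) = Add(-3, 0) = -3)
Function('M')(J) = Add(J, Pow(J, 2)) (Function('M')(J) = Add(Add(Pow(J, 2), Mul(0, J)), J) = Add(Add(Pow(J, 2), 0), J) = Add(Pow(J, 2), J) = Add(J, Pow(J, 2)))
S = 70 (S = Mul(Mul(-7, -5), 2) = Mul(35, 2) = 70)
Mul(S, Function('M')(Function('n')(0, 2))) = Mul(70, Mul(-3, Add(1, -3))) = Mul(70, Mul(-3, -2)) = Mul(70, 6) = 420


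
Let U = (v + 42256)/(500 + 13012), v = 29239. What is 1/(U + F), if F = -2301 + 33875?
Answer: 13512/426699383 ≈ 3.1666e-5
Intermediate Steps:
F = 31574
U = 71495/13512 (U = (29239 + 42256)/(500 + 13012) = 71495/13512 ≈ 5.2912)
1/(U + F) = 1/(71495/13512 + 31574) = 1/(426699383/13512) = 13512/426699383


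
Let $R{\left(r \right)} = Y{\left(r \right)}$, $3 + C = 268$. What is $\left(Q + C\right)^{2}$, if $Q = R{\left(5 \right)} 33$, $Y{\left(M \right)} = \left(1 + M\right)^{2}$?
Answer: $2111209$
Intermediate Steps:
$C = 265$ ($C = -3 + 268 = 265$)
$R{\left(r \right)} = \left(1 + r\right)^{2}$
$Q = 1188$ ($Q = \left(1 + 5\right)^{2} \cdot 33 = 6^{2} \cdot 33 = 36 \cdot 33 = 1188$)
$\left(Q + C\right)^{2} = \left(1188 + 265\right)^{2} = 1453^{2} = 2111209$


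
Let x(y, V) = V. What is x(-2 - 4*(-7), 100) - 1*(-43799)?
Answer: 43899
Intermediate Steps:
x(-2 - 4*(-7), 100) - 1*(-43799) = 100 - 1*(-43799) = 100 + 43799 = 43899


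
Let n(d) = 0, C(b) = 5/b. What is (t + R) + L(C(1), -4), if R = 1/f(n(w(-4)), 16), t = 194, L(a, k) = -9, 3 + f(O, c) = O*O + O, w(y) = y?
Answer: 554/3 ≈ 184.67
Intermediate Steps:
f(O, c) = -3 + O + O**2 (f(O, c) = -3 + (O*O + O) = -3 + (O**2 + O) = -3 + (O + O**2) = -3 + O + O**2)
R = -1/3 (R = 1/(-3 + 0 + 0**2) = 1/(-3 + 0 + 0) = 1/(-3) = -1/3 ≈ -0.33333)
(t + R) + L(C(1), -4) = (194 - 1/3) - 9 = 581/3 - 9 = 554/3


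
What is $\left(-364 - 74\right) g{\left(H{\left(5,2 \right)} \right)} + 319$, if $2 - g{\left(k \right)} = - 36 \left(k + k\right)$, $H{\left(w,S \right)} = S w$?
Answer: $-315917$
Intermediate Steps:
$g{\left(k \right)} = 2 + 72 k$ ($g{\left(k \right)} = 2 - - 36 \left(k + k\right) = 2 - - 36 \cdot 2 k = 2 - - 72 k = 2 + 72 k$)
$\left(-364 - 74\right) g{\left(H{\left(5,2 \right)} \right)} + 319 = \left(-364 - 74\right) \left(2 + 72 \cdot 2 \cdot 5\right) + 319 = - 438 \left(2 + 72 \cdot 10\right) + 319 = - 438 \left(2 + 720\right) + 319 = \left(-438\right) 722 + 319 = -316236 + 319 = -315917$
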